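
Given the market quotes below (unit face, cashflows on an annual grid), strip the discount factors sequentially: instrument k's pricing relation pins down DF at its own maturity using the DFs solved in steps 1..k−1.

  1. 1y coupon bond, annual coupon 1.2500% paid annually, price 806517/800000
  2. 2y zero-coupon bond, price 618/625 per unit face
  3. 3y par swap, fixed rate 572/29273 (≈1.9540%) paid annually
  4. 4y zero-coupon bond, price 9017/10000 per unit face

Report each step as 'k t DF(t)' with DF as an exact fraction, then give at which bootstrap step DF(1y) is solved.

step 1 [1y] bond c/1=1/80: DF=(806517/800000 − 1/80·(0))/(1+1/80) = 9957/10000 ≈ 0.995700
step 2 [2y] zero: DF = P = 618/625 ≈ 0.988800
step 3 [3y] swap r/1=572/29273: DF=(1 − 572/29273·(0.995700+0.988800))/(1+572/29273) = 2357/2500 ≈ 0.942800
step 4 [4y] zero: DF = P = 9017/10000 ≈ 0.901700

1 1 9957/10000
2 2 618/625
3 3 2357/2500
4 4 9017/10000
DF(1y) is solved at step 1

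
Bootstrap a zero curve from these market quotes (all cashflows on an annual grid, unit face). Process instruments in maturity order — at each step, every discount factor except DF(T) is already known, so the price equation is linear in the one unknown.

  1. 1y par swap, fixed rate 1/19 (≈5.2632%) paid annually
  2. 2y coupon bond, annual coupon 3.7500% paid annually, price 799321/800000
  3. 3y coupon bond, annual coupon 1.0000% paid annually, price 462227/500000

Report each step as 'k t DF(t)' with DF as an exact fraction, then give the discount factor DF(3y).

step 1 [1y] swap r/1=1/19: DF=(1 − 1/19·(0))/(1+1/19) = 19/20 ≈ 0.950000
step 2 [2y] bond c/1=3/80: DF=(799321/800000 − 3/80·(0.950000))/(1+3/80) = 9287/10000 ≈ 0.928700
step 3 [3y] bond c/1=1/100: DF=(462227/500000 − 1/100·(0.950000+0.928700))/(1+1/100) = 8967/10000 ≈ 0.896700

1 1 19/20
2 2 9287/10000
3 3 8967/10000
DF(3y) = 8967/10000 ≈ 0.896700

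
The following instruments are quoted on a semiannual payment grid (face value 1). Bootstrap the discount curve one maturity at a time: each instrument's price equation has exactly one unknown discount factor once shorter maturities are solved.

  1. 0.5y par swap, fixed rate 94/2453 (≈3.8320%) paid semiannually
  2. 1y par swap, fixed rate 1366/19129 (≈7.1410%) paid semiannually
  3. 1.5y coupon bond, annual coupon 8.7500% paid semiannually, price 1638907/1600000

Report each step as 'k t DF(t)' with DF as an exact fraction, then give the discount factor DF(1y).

1 1/2 2453/2500
2 1 9317/10000
3 3/2 2253/2500
DF(1y) = 9317/10000 ≈ 0.931700

step 1 [0.5y] swap r/2=47/2453: DF=(1 − 47/2453·(0))/(1+47/2453) = 2453/2500 ≈ 0.981200
step 2 [1y] swap r/2=683/19129: DF=(1 − 683/19129·(0.981200))/(1+683/19129) = 9317/10000 ≈ 0.931700
step 3 [1.5y] bond c/2=7/160: DF=(1638907/1600000 − 7/160·(0.981200+0.931700))/(1+7/160) = 2253/2500 ≈ 0.901200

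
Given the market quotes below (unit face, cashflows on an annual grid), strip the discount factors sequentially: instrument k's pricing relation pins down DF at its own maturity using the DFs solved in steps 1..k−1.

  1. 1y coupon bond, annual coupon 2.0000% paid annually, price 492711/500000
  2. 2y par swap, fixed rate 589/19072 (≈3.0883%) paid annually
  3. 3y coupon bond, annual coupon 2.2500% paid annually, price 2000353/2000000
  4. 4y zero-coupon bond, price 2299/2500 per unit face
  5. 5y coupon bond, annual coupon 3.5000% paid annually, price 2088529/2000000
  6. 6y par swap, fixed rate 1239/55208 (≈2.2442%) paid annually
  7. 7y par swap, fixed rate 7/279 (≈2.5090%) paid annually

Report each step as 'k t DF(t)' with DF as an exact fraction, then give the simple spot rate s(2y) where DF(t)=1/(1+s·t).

step 1 [1y] bond c/1=1/50: DF=(492711/500000 − 1/50·(0))/(1+1/50) = 9661/10000 ≈ 0.966100
step 2 [2y] swap r/1=589/19072: DF=(1 − 589/19072·(0.966100))/(1+589/19072) = 9411/10000 ≈ 0.941100
step 3 [3y] bond c/1=9/400: DF=(2000353/2000000 − 9/400·(0.966100+0.941100))/(1+9/400) = 4681/5000 ≈ 0.936200
step 4 [4y] zero: DF = P = 2299/2500 ≈ 0.919600
step 5 [5y] bond c/1=7/200: DF=(2088529/2000000 − 7/200·(0.966100+0.941100+0.936200+0.919600))/(1+7/200) = 8817/10000 ≈ 0.881700
step 6 [6y] swap r/1=1239/55208: DF=(1 − 1239/55208·(0.966100+0.941100+0.936200+0.919600+0.881700))/(1+1239/55208) = 8761/10000 ≈ 0.876100
step 7 [7y] swap r/1=7/279: DF=(1 − 7/279·(0.966100+0.941100+0.936200+0.919600+0.881700+0.876100))/(1+7/279) = 2101/2500 ≈ 0.840400

1 1 9661/10000
2 2 9411/10000
3 3 4681/5000
4 4 2299/2500
5 5 8817/10000
6 6 8761/10000
7 7 2101/2500
s(2y) = (1/(9411/10000) − 1)/(2) = 589/18822 ≈ 3.1293%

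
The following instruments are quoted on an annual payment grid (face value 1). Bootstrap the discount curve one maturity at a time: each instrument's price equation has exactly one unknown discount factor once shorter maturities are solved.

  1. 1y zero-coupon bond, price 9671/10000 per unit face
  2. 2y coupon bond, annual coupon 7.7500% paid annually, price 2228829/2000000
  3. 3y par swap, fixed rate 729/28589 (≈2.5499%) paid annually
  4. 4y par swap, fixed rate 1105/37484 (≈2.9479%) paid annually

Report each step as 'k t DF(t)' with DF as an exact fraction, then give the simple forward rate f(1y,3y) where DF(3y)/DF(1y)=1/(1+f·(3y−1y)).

step 1 [1y] zero: DF = P = 9671/10000 ≈ 0.967100
step 2 [2y] bond c/1=31/400: DF=(2228829/2000000 − 31/400·(0.967100))/(1+31/400) = 9647/10000 ≈ 0.964700
step 3 [3y] swap r/1=729/28589: DF=(1 − 729/28589·(0.967100+0.964700))/(1+729/28589) = 9271/10000 ≈ 0.927100
step 4 [4y] swap r/1=1105/37484: DF=(1 − 1105/37484·(0.967100+0.964700+0.927100))/(1+1105/37484) = 1779/2000 ≈ 0.889500

1 1 9671/10000
2 2 9647/10000
3 3 9271/10000
4 4 1779/2000
f(1y,3y) = ((9671/10000)/(9271/10000) − 1)/(2) = 200/9271 ≈ 2.1573%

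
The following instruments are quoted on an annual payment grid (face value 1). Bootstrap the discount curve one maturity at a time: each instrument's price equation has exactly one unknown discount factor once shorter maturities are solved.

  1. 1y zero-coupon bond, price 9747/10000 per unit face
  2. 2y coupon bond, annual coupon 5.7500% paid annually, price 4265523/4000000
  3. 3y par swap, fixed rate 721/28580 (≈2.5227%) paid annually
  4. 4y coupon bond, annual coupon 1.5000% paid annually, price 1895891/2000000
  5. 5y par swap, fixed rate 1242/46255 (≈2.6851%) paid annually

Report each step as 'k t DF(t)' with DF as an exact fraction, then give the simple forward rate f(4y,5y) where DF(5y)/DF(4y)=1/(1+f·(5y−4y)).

step 1 [1y] zero: DF = P = 9747/10000 ≈ 0.974700
step 2 [2y] bond c/1=23/400: DF=(4265523/4000000 − 23/400·(0.974700))/(1+23/400) = 4777/5000 ≈ 0.955400
step 3 [3y] swap r/1=721/28580: DF=(1 − 721/28580·(0.974700+0.955400))/(1+721/28580) = 9279/10000 ≈ 0.927900
step 4 [4y] bond c/1=3/200: DF=(1895891/2000000 − 3/200·(0.974700+0.955400+0.927900))/(1+3/200) = 8917/10000 ≈ 0.891700
step 5 [5y] swap r/1=1242/46255: DF=(1 − 1242/46255·(0.974700+0.955400+0.927900+0.891700))/(1+1242/46255) = 4379/5000 ≈ 0.875800

1 1 9747/10000
2 2 4777/5000
3 3 9279/10000
4 4 8917/10000
5 5 4379/5000
f(4y,5y) = ((8917/10000)/(4379/5000) − 1)/(1) = 159/8758 ≈ 1.8155%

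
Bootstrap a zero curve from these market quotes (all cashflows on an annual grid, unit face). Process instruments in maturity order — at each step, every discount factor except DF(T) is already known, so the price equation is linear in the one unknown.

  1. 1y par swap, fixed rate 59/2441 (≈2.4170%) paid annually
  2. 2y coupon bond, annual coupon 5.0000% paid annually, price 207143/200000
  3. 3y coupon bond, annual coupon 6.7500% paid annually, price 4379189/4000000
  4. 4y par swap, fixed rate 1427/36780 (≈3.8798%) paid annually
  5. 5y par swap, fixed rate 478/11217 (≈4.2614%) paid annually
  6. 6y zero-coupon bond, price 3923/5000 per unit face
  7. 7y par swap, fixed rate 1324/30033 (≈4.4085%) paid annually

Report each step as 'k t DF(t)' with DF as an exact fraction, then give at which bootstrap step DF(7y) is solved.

step 1 [1y] swap r/1=59/2441: DF=(1 − 59/2441·(0))/(1+59/2441) = 2441/2500 ≈ 0.976400
step 2 [2y] bond c/1=1/20: DF=(207143/200000 − 1/20·(0.976400))/(1+1/20) = 9399/10000 ≈ 0.939900
step 3 [3y] bond c/1=27/400: DF=(4379189/4000000 − 27/400·(0.976400+0.939900))/(1+27/400) = 2261/2500 ≈ 0.904400
step 4 [4y] swap r/1=1427/36780: DF=(1 − 1427/36780·(0.976400+0.939900+0.904400))/(1+1427/36780) = 8573/10000 ≈ 0.857300
step 5 [5y] swap r/1=478/11217: DF=(1 − 478/11217·(0.976400+0.939900+0.904400+0.857300))/(1+478/11217) = 1011/1250 ≈ 0.808800
step 6 [6y] zero: DF = P = 3923/5000 ≈ 0.784600
step 7 [7y] swap r/1=1324/30033: DF=(1 − 1324/30033·(0.976400+0.939900+0.904400+0.857300+0.808800+0.784600))/(1+1324/30033) = 919/1250 ≈ 0.735200

1 1 2441/2500
2 2 9399/10000
3 3 2261/2500
4 4 8573/10000
5 5 1011/1250
6 6 3923/5000
7 7 919/1250
DF(7y) is solved at step 7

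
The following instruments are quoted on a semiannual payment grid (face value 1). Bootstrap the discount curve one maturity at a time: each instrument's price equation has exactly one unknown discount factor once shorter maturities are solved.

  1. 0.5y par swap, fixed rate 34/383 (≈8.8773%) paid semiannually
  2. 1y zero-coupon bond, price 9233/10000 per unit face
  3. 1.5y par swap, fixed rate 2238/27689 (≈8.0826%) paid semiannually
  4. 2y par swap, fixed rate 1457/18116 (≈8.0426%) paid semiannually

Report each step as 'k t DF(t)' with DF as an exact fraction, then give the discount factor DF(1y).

1 1/2 383/400
2 1 9233/10000
3 3/2 8881/10000
4 2 8543/10000
DF(1y) = 9233/10000 ≈ 0.923300

step 1 [0.5y] swap r/2=17/383: DF=(1 − 17/383·(0))/(1+17/383) = 383/400 ≈ 0.957500
step 2 [1y] zero: DF = P = 9233/10000 ≈ 0.923300
step 3 [1.5y] swap r/2=1119/27689: DF=(1 − 1119/27689·(0.957500+0.923300))/(1+1119/27689) = 8881/10000 ≈ 0.888100
step 4 [2y] swap r/2=1457/36232: DF=(1 − 1457/36232·(0.957500+0.923300+0.888100))/(1+1457/36232) = 8543/10000 ≈ 0.854300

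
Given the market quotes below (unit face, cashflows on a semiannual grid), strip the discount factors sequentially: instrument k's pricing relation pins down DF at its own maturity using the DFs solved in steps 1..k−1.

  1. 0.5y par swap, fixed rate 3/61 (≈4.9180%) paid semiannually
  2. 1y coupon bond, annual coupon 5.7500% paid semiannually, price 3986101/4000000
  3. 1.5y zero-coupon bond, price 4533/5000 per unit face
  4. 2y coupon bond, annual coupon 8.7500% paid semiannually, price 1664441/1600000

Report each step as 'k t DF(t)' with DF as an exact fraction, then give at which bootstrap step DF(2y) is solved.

step 1 [0.5y] swap r/2=3/122: DF=(1 − 3/122·(0))/(1+3/122) = 122/125 ≈ 0.976000
step 2 [1y] bond c/2=23/800: DF=(3986101/4000000 − 23/800·(0.976000))/(1+23/800) = 4707/5000 ≈ 0.941400
step 3 [1.5y] zero: DF = P = 4533/5000 ≈ 0.906600
step 4 [2y] bond c/2=7/160: DF=(1664441/1600000 − 7/160·(0.976000+0.941400+0.906600))/(1+7/160) = 8783/10000 ≈ 0.878300

1 1/2 122/125
2 1 4707/5000
3 3/2 4533/5000
4 2 8783/10000
DF(2y) is solved at step 4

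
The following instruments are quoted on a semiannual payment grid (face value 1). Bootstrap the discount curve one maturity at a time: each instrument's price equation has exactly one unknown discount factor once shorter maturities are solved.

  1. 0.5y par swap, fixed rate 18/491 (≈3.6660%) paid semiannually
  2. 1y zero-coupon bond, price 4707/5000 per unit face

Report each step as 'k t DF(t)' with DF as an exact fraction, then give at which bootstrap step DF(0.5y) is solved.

1 1/2 491/500
2 1 4707/5000
DF(0.5y) is solved at step 1

step 1 [0.5y] swap r/2=9/491: DF=(1 − 9/491·(0))/(1+9/491) = 491/500 ≈ 0.982000
step 2 [1y] zero: DF = P = 4707/5000 ≈ 0.941400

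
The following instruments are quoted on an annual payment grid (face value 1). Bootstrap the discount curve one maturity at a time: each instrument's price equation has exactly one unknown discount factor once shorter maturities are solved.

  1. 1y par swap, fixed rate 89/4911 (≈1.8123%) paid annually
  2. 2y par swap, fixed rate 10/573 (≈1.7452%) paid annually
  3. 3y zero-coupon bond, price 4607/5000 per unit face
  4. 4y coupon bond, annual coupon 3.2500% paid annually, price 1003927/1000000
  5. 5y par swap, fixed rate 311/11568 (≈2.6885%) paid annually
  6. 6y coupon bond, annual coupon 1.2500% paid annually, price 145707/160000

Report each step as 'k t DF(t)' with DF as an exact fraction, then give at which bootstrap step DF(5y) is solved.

1 1 4911/5000
2 2 483/500
3 3 4607/5000
4 4 441/500
5 5 2189/2500
6 6 8423/10000
DF(5y) is solved at step 5

step 1 [1y] swap r/1=89/4911: DF=(1 − 89/4911·(0))/(1+89/4911) = 4911/5000 ≈ 0.982200
step 2 [2y] swap r/1=10/573: DF=(1 − 10/573·(0.982200))/(1+10/573) = 483/500 ≈ 0.966000
step 3 [3y] zero: DF = P = 4607/5000 ≈ 0.921400
step 4 [4y] bond c/1=13/400: DF=(1003927/1000000 − 13/400·(0.982200+0.966000+0.921400))/(1+13/400) = 441/500 ≈ 0.882000
step 5 [5y] swap r/1=311/11568: DF=(1 − 311/11568·(0.982200+0.966000+0.921400+0.882000))/(1+311/11568) = 2189/2500 ≈ 0.875600
step 6 [6y] bond c/1=1/80: DF=(145707/160000 − 1/80·(0.982200+0.966000+0.921400+0.882000+0.875600))/(1+1/80) = 8423/10000 ≈ 0.842300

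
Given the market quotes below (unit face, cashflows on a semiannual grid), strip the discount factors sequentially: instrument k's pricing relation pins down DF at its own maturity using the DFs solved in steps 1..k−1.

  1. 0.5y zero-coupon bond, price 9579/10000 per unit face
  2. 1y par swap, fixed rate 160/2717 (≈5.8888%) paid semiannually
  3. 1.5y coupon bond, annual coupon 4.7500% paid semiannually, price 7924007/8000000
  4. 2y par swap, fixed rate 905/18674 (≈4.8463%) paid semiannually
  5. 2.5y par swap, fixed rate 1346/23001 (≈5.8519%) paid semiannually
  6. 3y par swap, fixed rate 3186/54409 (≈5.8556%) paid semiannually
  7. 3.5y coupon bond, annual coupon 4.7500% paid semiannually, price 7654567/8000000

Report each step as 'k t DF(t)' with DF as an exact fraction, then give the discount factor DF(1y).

1 1/2 9579/10000
2 1 118/125
3 3/2 4617/5000
4 2 1819/2000
5 5/2 4327/5000
6 3 8407/10000
7 7/2 2021/2500
DF(1y) = 118/125 ≈ 0.944000

step 1 [0.5y] zero: DF = P = 9579/10000 ≈ 0.957900
step 2 [1y] swap r/2=80/2717: DF=(1 − 80/2717·(0.957900))/(1+80/2717) = 118/125 ≈ 0.944000
step 3 [1.5y] bond c/2=19/800: DF=(7924007/8000000 − 19/800·(0.957900+0.944000))/(1+19/800) = 4617/5000 ≈ 0.923400
step 4 [2y] swap r/2=905/37348: DF=(1 − 905/37348·(0.957900+0.944000+0.923400))/(1+905/37348) = 1819/2000 ≈ 0.909500
step 5 [2.5y] swap r/2=673/23001: DF=(1 − 673/23001·(0.957900+0.944000+0.923400+0.909500))/(1+673/23001) = 4327/5000 ≈ 0.865400
step 6 [3y] swap r/2=1593/54409: DF=(1 − 1593/54409·(0.957900+0.944000+0.923400+0.909500+0.865400))/(1+1593/54409) = 8407/10000 ≈ 0.840700
step 7 [3.5y] bond c/2=19/800: DF=(7654567/8000000 − 19/800·(0.957900+0.944000+0.923400+0.909500+0.865400+0.840700))/(1+19/800) = 2021/2500 ≈ 0.808400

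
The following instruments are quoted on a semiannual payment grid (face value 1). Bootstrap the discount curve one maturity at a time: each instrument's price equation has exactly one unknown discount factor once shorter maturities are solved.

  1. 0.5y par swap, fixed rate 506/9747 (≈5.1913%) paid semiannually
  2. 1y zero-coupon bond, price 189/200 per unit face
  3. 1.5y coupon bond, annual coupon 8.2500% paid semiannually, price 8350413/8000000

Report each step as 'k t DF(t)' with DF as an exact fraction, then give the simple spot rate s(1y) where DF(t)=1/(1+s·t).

1 1/2 9747/10000
2 1 189/200
3 3/2 579/625
s(1y) = (1/(189/200) − 1)/(1) = 11/189 ≈ 5.8201%

step 1 [0.5y] swap r/2=253/9747: DF=(1 − 253/9747·(0))/(1+253/9747) = 9747/10000 ≈ 0.974700
step 2 [1y] zero: DF = P = 189/200 ≈ 0.945000
step 3 [1.5y] bond c/2=33/800: DF=(8350413/8000000 − 33/800·(0.974700+0.945000))/(1+33/800) = 579/625 ≈ 0.926400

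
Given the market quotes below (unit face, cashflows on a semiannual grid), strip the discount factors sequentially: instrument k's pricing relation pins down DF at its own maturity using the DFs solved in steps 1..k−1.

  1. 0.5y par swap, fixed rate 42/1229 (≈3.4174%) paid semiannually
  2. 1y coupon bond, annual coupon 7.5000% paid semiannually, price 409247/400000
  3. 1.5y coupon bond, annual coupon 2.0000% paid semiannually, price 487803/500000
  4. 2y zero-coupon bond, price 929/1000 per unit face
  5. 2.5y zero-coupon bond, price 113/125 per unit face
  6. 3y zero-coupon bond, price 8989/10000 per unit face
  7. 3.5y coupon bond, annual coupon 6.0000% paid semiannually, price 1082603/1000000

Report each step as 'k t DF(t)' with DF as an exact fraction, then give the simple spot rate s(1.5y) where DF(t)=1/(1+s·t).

step 1 [0.5y] swap r/2=21/1229: DF=(1 − 21/1229·(0))/(1+21/1229) = 1229/1250 ≈ 0.983200
step 2 [1y] bond c/2=3/80: DF=(409247/400000 − 3/80·(0.983200))/(1+3/80) = 4753/5000 ≈ 0.950600
step 3 [1.5y] bond c/2=1/100: DF=(487803/500000 − 1/100·(0.983200+0.950600))/(1+1/100) = 2367/2500 ≈ 0.946800
step 4 [2y] zero: DF = P = 929/1000 ≈ 0.929000
step 5 [2.5y] zero: DF = P = 113/125 ≈ 0.904000
step 6 [3y] zero: DF = P = 8989/10000 ≈ 0.898900
step 7 [3.5y] bond c/2=3/100: DF=(1082603/1000000 − 3/100·(0.983200+0.950600+0.946800+0.929000+0.904000+0.898900))/(1+3/100) = 2219/2500 ≈ 0.887600

1 1/2 1229/1250
2 1 4753/5000
3 3/2 2367/2500
4 2 929/1000
5 5/2 113/125
6 3 8989/10000
7 7/2 2219/2500
s(1.5y) = (1/(2367/2500) − 1)/(3/2) = 266/7101 ≈ 3.7460%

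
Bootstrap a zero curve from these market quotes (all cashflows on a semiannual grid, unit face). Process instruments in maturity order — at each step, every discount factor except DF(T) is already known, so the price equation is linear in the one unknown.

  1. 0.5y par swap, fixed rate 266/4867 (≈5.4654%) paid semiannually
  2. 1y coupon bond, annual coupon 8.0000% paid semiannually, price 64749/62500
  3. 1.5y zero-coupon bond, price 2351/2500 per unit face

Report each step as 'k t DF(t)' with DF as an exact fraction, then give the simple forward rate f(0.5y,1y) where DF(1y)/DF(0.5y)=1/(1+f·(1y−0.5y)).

1 1/2 4867/5000
2 1 9587/10000
3 3/2 2351/2500
f(0.5y,1y) = ((4867/5000)/(9587/10000) − 1)/(1/2) = 294/9587 ≈ 3.0667%

step 1 [0.5y] swap r/2=133/4867: DF=(1 − 133/4867·(0))/(1+133/4867) = 4867/5000 ≈ 0.973400
step 2 [1y] bond c/2=1/25: DF=(64749/62500 − 1/25·(0.973400))/(1+1/25) = 9587/10000 ≈ 0.958700
step 3 [1.5y] zero: DF = P = 2351/2500 ≈ 0.940400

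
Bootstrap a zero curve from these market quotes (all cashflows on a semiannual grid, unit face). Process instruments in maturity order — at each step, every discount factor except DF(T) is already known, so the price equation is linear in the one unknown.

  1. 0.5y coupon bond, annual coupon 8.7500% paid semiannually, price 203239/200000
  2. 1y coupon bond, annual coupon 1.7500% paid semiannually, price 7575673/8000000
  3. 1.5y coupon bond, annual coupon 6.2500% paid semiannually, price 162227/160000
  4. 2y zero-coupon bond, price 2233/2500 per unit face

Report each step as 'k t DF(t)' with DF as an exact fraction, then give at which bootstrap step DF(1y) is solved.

step 1 [0.5y] bond c/2=7/160: DF=(203239/200000 − 7/160·(0))/(1+7/160) = 1217/1250 ≈ 0.973600
step 2 [1y] bond c/2=7/800: DF=(7575673/8000000 − 7/800·(0.973600))/(1+7/800) = 9303/10000 ≈ 0.930300
step 3 [1.5y] bond c/2=1/32: DF=(162227/160000 − 1/32·(0.973600+0.930300))/(1+1/32) = 1851/2000 ≈ 0.925500
step 4 [2y] zero: DF = P = 2233/2500 ≈ 0.893200

1 1/2 1217/1250
2 1 9303/10000
3 3/2 1851/2000
4 2 2233/2500
DF(1y) is solved at step 2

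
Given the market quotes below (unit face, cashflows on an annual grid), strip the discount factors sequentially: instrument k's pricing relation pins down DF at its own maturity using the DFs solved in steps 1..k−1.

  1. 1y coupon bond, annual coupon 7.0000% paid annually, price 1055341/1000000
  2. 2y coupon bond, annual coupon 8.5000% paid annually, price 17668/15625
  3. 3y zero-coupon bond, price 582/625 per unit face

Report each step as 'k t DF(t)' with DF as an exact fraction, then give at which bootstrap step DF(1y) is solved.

1 1 9863/10000
2 2 9649/10000
3 3 582/625
DF(1y) is solved at step 1

step 1 [1y] bond c/1=7/100: DF=(1055341/1000000 − 7/100·(0))/(1+7/100) = 9863/10000 ≈ 0.986300
step 2 [2y] bond c/1=17/200: DF=(17668/15625 − 17/200·(0.986300))/(1+17/200) = 9649/10000 ≈ 0.964900
step 3 [3y] zero: DF = P = 582/625 ≈ 0.931200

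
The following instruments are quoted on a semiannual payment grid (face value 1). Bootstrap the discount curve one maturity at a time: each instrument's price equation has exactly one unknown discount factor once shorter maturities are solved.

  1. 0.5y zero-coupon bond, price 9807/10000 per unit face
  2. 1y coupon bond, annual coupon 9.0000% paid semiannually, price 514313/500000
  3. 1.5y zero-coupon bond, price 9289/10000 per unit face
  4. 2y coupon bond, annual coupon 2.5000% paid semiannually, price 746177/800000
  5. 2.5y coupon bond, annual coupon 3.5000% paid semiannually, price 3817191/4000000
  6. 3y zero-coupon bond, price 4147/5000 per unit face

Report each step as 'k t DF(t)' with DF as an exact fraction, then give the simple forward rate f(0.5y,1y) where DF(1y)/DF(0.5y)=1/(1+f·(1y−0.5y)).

step 1 [0.5y] zero: DF = P = 9807/10000 ≈ 0.980700
step 2 [1y] bond c/2=9/200: DF=(514313/500000 − 9/200·(0.980700))/(1+9/200) = 9421/10000 ≈ 0.942100
step 3 [1.5y] zero: DF = P = 9289/10000 ≈ 0.928900
step 4 [2y] bond c/2=1/80: DF=(746177/800000 − 1/80·(0.980700+0.942100+0.928900))/(1+1/80) = 443/500 ≈ 0.886000
step 5 [2.5y] bond c/2=7/400: DF=(3817191/4000000 − 7/400·(0.980700+0.942100+0.928900+0.886000))/(1+7/400) = 546/625 ≈ 0.873600
step 6 [3y] zero: DF = P = 4147/5000 ≈ 0.829400

1 1/2 9807/10000
2 1 9421/10000
3 3/2 9289/10000
4 2 443/500
5 5/2 546/625
6 3 4147/5000
f(0.5y,1y) = ((9807/10000)/(9421/10000) − 1)/(1/2) = 772/9421 ≈ 8.1945%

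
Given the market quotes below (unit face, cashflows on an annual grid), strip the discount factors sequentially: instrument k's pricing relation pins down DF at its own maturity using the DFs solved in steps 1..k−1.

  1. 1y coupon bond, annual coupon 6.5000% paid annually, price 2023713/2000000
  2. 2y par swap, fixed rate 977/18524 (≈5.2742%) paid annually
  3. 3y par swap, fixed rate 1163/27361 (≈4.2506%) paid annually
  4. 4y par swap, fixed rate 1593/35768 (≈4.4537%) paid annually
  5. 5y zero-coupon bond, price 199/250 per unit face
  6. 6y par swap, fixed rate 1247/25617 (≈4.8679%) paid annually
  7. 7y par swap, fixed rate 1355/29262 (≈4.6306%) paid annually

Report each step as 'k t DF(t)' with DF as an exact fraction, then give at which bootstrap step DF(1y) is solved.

1 1 9501/10000
2 2 9023/10000
3 3 8837/10000
4 4 8407/10000
5 5 199/250
6 6 3753/5000
7 7 729/1000
DF(1y) is solved at step 1

step 1 [1y] bond c/1=13/200: DF=(2023713/2000000 − 13/200·(0))/(1+13/200) = 9501/10000 ≈ 0.950100
step 2 [2y] swap r/1=977/18524: DF=(1 − 977/18524·(0.950100))/(1+977/18524) = 9023/10000 ≈ 0.902300
step 3 [3y] swap r/1=1163/27361: DF=(1 − 1163/27361·(0.950100+0.902300))/(1+1163/27361) = 8837/10000 ≈ 0.883700
step 4 [4y] swap r/1=1593/35768: DF=(1 − 1593/35768·(0.950100+0.902300+0.883700))/(1+1593/35768) = 8407/10000 ≈ 0.840700
step 5 [5y] zero: DF = P = 199/250 ≈ 0.796000
step 6 [6y] swap r/1=1247/25617: DF=(1 − 1247/25617·(0.950100+0.902300+0.883700+0.840700+0.796000))/(1+1247/25617) = 3753/5000 ≈ 0.750600
step 7 [7y] swap r/1=1355/29262: DF=(1 − 1355/29262·(0.950100+0.902300+0.883700+0.840700+0.796000+0.750600))/(1+1355/29262) = 729/1000 ≈ 0.729000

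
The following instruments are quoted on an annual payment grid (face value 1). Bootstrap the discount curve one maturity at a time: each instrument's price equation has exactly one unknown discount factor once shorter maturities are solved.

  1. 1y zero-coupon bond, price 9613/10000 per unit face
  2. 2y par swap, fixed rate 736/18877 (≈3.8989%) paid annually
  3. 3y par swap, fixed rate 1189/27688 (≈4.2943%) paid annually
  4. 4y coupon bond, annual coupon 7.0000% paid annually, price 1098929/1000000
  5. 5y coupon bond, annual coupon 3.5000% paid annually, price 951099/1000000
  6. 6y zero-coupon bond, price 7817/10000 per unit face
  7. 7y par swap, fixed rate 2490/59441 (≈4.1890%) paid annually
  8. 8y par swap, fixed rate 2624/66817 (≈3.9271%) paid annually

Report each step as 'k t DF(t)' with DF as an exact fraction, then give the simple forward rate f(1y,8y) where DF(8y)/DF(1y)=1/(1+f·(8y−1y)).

1 1 9613/10000
2 2 579/625
3 3 8811/10000
4 4 8459/10000
5 5 7967/10000
6 6 7817/10000
7 7 751/1000
8 8 461/625
f(1y,8y) = ((9613/10000)/(461/625) − 1)/(7) = 2237/51632 ≈ 4.3326%

step 1 [1y] zero: DF = P = 9613/10000 ≈ 0.961300
step 2 [2y] swap r/1=736/18877: DF=(1 − 736/18877·(0.961300))/(1+736/18877) = 579/625 ≈ 0.926400
step 3 [3y] swap r/1=1189/27688: DF=(1 − 1189/27688·(0.961300+0.926400))/(1+1189/27688) = 8811/10000 ≈ 0.881100
step 4 [4y] bond c/1=7/100: DF=(1098929/1000000 − 7/100·(0.961300+0.926400+0.881100))/(1+7/100) = 8459/10000 ≈ 0.845900
step 5 [5y] bond c/1=7/200: DF=(951099/1000000 − 7/200·(0.961300+0.926400+0.881100+0.845900))/(1+7/200) = 7967/10000 ≈ 0.796700
step 6 [6y] zero: DF = P = 7817/10000 ≈ 0.781700
step 7 [7y] swap r/1=2490/59441: DF=(1 − 2490/59441·(0.961300+0.926400+0.881100+0.845900+0.796700+0.781700))/(1+2490/59441) = 751/1000 ≈ 0.751000
step 8 [8y] swap r/1=2624/66817: DF=(1 − 2624/66817·(0.961300+0.926400+0.881100+0.845900+0.796700+0.781700+0.751000))/(1+2624/66817) = 461/625 ≈ 0.737600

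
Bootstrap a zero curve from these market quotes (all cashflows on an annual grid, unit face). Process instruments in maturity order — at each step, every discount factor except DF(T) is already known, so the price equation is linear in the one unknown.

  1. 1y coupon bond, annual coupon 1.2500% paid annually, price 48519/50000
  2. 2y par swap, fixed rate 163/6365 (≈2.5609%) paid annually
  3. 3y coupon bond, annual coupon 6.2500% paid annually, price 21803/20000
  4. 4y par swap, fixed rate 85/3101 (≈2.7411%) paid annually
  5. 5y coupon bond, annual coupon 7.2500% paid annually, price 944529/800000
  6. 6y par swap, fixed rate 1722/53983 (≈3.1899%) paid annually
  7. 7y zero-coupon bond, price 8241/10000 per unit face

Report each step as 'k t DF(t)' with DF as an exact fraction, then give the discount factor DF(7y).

1 1 599/625
2 2 9511/10000
3 3 9137/10000
4 4 449/500
5 5 8493/10000
6 6 4139/5000
7 7 8241/10000
DF(7y) = 8241/10000 ≈ 0.824100

step 1 [1y] bond c/1=1/80: DF=(48519/50000 − 1/80·(0))/(1+1/80) = 599/625 ≈ 0.958400
step 2 [2y] swap r/1=163/6365: DF=(1 − 163/6365·(0.958400))/(1+163/6365) = 9511/10000 ≈ 0.951100
step 3 [3y] bond c/1=1/16: DF=(21803/20000 − 1/16·(0.958400+0.951100))/(1+1/16) = 9137/10000 ≈ 0.913700
step 4 [4y] swap r/1=85/3101: DF=(1 − 85/3101·(0.958400+0.951100+0.913700))/(1+85/3101) = 449/500 ≈ 0.898000
step 5 [5y] bond c/1=29/400: DF=(944529/800000 − 29/400·(0.958400+0.951100+0.913700+0.898000))/(1+29/400) = 8493/10000 ≈ 0.849300
step 6 [6y] swap r/1=1722/53983: DF=(1 − 1722/53983·(0.958400+0.951100+0.913700+0.898000+0.849300))/(1+1722/53983) = 4139/5000 ≈ 0.827800
step 7 [7y] zero: DF = P = 8241/10000 ≈ 0.824100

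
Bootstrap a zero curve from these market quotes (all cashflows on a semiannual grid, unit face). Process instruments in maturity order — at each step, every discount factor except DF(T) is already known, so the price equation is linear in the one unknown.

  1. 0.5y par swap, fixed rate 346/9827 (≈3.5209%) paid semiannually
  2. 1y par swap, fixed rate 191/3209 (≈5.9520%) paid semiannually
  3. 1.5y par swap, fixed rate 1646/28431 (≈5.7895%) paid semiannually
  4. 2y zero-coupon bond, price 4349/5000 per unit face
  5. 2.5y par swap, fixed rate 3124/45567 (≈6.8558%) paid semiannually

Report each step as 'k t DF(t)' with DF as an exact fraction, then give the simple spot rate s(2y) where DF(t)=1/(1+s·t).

1 1/2 9827/10000
2 1 9427/10000
3 3/2 9177/10000
4 2 4349/5000
5 5/2 4219/5000
s(2y) = (1/(4349/5000) − 1)/(2) = 651/8698 ≈ 7.4845%

step 1 [0.5y] swap r/2=173/9827: DF=(1 − 173/9827·(0))/(1+173/9827) = 9827/10000 ≈ 0.982700
step 2 [1y] swap r/2=191/6418: DF=(1 − 191/6418·(0.982700))/(1+191/6418) = 9427/10000 ≈ 0.942700
step 3 [1.5y] swap r/2=823/28431: DF=(1 − 823/28431·(0.982700+0.942700))/(1+823/28431) = 9177/10000 ≈ 0.917700
step 4 [2y] zero: DF = P = 4349/5000 ≈ 0.869800
step 5 [2.5y] swap r/2=1562/45567: DF=(1 − 1562/45567·(0.982700+0.942700+0.917700+0.869800))/(1+1562/45567) = 4219/5000 ≈ 0.843800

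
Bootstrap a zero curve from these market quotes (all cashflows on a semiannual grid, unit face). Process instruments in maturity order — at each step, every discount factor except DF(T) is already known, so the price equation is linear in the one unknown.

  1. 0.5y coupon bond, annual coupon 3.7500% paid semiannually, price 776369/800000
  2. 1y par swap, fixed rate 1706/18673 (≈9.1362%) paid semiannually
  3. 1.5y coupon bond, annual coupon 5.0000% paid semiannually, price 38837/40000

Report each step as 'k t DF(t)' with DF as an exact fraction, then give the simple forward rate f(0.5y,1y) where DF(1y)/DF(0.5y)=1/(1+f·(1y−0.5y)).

step 1 [0.5y] bond c/2=3/160: DF=(776369/800000 − 3/160·(0))/(1+3/160) = 4763/5000 ≈ 0.952600
step 2 [1y] swap r/2=853/18673: DF=(1 − 853/18673·(0.952600))/(1+853/18673) = 9147/10000 ≈ 0.914700
step 3 [1.5y] bond c/2=1/40: DF=(38837/40000 − 1/40·(0.952600+0.914700))/(1+1/40) = 9017/10000 ≈ 0.901700

1 1/2 4763/5000
2 1 9147/10000
3 3/2 9017/10000
f(0.5y,1y) = ((4763/5000)/(9147/10000) − 1)/(1/2) = 758/9147 ≈ 8.2869%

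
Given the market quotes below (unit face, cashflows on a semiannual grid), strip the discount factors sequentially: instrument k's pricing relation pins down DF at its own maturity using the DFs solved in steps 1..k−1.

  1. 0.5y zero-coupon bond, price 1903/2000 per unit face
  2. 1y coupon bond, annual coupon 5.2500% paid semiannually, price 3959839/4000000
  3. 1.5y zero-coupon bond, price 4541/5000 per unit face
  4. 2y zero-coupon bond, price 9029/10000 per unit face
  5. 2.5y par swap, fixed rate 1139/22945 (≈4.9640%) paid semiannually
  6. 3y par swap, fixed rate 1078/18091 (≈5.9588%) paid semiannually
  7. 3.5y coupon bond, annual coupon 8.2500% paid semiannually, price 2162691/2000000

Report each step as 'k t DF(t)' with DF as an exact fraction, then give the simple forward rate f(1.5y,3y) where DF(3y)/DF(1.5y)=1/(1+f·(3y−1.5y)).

step 1 [0.5y] zero: DF = P = 1903/2000 ≈ 0.951500
step 2 [1y] bond c/2=21/800: DF=(3959839/4000000 − 21/800·(0.951500))/(1+21/800) = 9403/10000 ≈ 0.940300
step 3 [1.5y] zero: DF = P = 4541/5000 ≈ 0.908200
step 4 [2y] zero: DF = P = 9029/10000 ≈ 0.902900
step 5 [2.5y] swap r/2=1139/45890: DF=(1 − 1139/45890·(0.951500+0.940300+0.908200+0.902900))/(1+1139/45890) = 8861/10000 ≈ 0.886100
step 6 [3y] swap r/2=539/18091: DF=(1 − 539/18091·(0.951500+0.940300+0.908200+0.902900+0.886100))/(1+539/18091) = 8383/10000 ≈ 0.838300
step 7 [3.5y] bond c/2=33/800: DF=(2162691/2000000 − 33/800·(0.951500+0.940300+0.908200+0.902900+0.886100+0.838300))/(1+33/800) = 1647/2000 ≈ 0.823500

1 1/2 1903/2000
2 1 9403/10000
3 3/2 4541/5000
4 2 9029/10000
5 5/2 8861/10000
6 3 8383/10000
7 7/2 1647/2000
f(1.5y,3y) = ((4541/5000)/(8383/10000) − 1)/(3/2) = 466/8383 ≈ 5.5589%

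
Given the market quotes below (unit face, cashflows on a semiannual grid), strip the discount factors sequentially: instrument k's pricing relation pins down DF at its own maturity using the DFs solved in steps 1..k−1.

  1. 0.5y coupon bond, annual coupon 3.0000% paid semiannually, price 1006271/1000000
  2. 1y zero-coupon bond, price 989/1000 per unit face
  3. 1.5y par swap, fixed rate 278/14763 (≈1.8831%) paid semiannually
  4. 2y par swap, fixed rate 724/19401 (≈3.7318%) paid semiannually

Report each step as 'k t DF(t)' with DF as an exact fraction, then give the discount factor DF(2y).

step 1 [0.5y] bond c/2=3/200: DF=(1006271/1000000 − 3/200·(0))/(1+3/200) = 4957/5000 ≈ 0.991400
step 2 [1y] zero: DF = P = 989/1000 ≈ 0.989000
step 3 [1.5y] swap r/2=139/14763: DF=(1 − 139/14763·(0.991400+0.989000))/(1+139/14763) = 4861/5000 ≈ 0.972200
step 4 [2y] swap r/2=362/19401: DF=(1 − 362/19401·(0.991400+0.989000+0.972200))/(1+362/19401) = 2319/2500 ≈ 0.927600

1 1/2 4957/5000
2 1 989/1000
3 3/2 4861/5000
4 2 2319/2500
DF(2y) = 2319/2500 ≈ 0.927600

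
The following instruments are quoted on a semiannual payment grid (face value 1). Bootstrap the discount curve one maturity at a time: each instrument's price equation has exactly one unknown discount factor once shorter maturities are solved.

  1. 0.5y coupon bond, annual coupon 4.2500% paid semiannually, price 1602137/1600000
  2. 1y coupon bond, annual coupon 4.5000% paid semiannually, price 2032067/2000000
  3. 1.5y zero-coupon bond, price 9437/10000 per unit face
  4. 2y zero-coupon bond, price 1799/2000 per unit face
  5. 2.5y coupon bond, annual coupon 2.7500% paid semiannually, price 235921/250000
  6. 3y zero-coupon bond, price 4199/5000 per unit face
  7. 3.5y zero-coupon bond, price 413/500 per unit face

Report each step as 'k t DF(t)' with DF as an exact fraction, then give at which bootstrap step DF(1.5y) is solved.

1 1/2 1961/2000
2 1 9721/10000
3 3/2 9437/10000
4 2 1799/2000
5 5/2 4397/5000
6 3 4199/5000
7 7/2 413/500
DF(1.5y) is solved at step 3

step 1 [0.5y] bond c/2=17/800: DF=(1602137/1600000 − 17/800·(0))/(1+17/800) = 1961/2000 ≈ 0.980500
step 2 [1y] bond c/2=9/400: DF=(2032067/2000000 − 9/400·(0.980500))/(1+9/400) = 9721/10000 ≈ 0.972100
step 3 [1.5y] zero: DF = P = 9437/10000 ≈ 0.943700
step 4 [2y] zero: DF = P = 1799/2000 ≈ 0.899500
step 5 [2.5y] bond c/2=11/800: DF=(235921/250000 − 11/800·(0.980500+0.972100+0.943700+0.899500))/(1+11/800) = 4397/5000 ≈ 0.879400
step 6 [3y] zero: DF = P = 4199/5000 ≈ 0.839800
step 7 [3.5y] zero: DF = P = 413/500 ≈ 0.826000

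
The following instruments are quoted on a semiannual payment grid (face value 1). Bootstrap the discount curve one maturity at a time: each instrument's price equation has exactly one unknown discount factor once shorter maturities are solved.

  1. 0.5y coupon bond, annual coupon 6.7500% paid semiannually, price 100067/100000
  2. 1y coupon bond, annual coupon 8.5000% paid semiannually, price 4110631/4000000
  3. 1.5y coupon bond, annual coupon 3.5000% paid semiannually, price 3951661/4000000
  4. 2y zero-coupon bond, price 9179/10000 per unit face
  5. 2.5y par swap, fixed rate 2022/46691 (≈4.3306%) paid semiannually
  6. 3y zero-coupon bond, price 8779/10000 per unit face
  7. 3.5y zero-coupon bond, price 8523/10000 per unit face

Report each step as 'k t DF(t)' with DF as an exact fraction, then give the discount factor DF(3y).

step 1 [0.5y] bond c/2=27/800: DF=(100067/100000 − 27/800·(0))/(1+27/800) = 121/125 ≈ 0.968000
step 2 [1y] bond c/2=17/400: DF=(4110631/4000000 − 17/400·(0.968000))/(1+17/400) = 9463/10000 ≈ 0.946300
step 3 [1.5y] bond c/2=7/400: DF=(3951661/4000000 − 7/400·(0.968000+0.946300))/(1+7/400) = 469/500 ≈ 0.938000
step 4 [2y] zero: DF = P = 9179/10000 ≈ 0.917900
step 5 [2.5y] swap r/2=1011/46691: DF=(1 − 1011/46691·(0.968000+0.946300+0.938000+0.917900))/(1+1011/46691) = 8989/10000 ≈ 0.898900
step 6 [3y] zero: DF = P = 8779/10000 ≈ 0.877900
step 7 [3.5y] zero: DF = P = 8523/10000 ≈ 0.852300

1 1/2 121/125
2 1 9463/10000
3 3/2 469/500
4 2 9179/10000
5 5/2 8989/10000
6 3 8779/10000
7 7/2 8523/10000
DF(3y) = 8779/10000 ≈ 0.877900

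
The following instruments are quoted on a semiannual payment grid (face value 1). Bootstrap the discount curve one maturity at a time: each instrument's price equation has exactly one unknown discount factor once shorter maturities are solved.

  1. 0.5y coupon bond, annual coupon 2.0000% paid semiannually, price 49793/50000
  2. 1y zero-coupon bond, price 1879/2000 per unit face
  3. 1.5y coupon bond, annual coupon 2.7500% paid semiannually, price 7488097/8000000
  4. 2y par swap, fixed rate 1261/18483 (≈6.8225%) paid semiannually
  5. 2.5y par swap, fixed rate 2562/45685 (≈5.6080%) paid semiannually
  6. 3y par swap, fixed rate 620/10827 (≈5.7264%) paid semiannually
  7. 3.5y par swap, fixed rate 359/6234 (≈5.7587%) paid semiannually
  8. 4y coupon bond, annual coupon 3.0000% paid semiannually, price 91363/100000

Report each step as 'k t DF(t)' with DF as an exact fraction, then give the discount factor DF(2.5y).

step 1 [0.5y] bond c/2=1/100: DF=(49793/50000 − 1/100·(0))/(1+1/100) = 493/500 ≈ 0.986000
step 2 [1y] zero: DF = P = 1879/2000 ≈ 0.939500
step 3 [1.5y] bond c/2=11/800: DF=(7488097/8000000 − 11/800·(0.986000+0.939500))/(1+11/800) = 2243/2500 ≈ 0.897200
step 4 [2y] swap r/2=1261/36966: DF=(1 − 1261/36966·(0.986000+0.939500+0.897200))/(1+1261/36966) = 8739/10000 ≈ 0.873900
step 5 [2.5y] swap r/2=1281/45685: DF=(1 − 1281/45685·(0.986000+0.939500+0.897200+0.873900))/(1+1281/45685) = 8719/10000 ≈ 0.871900
step 6 [3y] swap r/2=310/10827: DF=(1 − 310/10827·(0.986000+0.939500+0.897200+0.873900+0.871900))/(1+310/10827) = 169/200 ≈ 0.845000
step 7 [3.5y] swap r/2=359/12468: DF=(1 − 359/12468·(0.986000+0.939500+0.897200+0.873900+0.871900+0.845000))/(1+359/12468) = 1641/2000 ≈ 0.820500
step 8 [4y] bond c/2=3/200: DF=(91363/100000 − 3/200·(0.986000+0.939500+0.897200+0.873900+0.871900+0.845000+0.820500))/(1+3/200) = 101/125 ≈ 0.808000

1 1/2 493/500
2 1 1879/2000
3 3/2 2243/2500
4 2 8739/10000
5 5/2 8719/10000
6 3 169/200
7 7/2 1641/2000
8 4 101/125
DF(2.5y) = 8719/10000 ≈ 0.871900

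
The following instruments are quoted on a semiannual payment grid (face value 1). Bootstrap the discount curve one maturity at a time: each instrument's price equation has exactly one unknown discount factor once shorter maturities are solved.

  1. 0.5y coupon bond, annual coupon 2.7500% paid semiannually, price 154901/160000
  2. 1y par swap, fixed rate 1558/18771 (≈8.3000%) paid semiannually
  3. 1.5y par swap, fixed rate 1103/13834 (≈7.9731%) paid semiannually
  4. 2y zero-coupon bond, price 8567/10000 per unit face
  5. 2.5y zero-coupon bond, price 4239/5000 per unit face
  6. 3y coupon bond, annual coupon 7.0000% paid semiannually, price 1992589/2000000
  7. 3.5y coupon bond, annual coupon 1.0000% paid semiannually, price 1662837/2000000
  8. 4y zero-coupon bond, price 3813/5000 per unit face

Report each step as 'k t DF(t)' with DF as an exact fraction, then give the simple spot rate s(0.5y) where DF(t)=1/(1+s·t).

1 1/2 191/200
2 1 9221/10000
3 3/2 8897/10000
4 2 8567/10000
5 5/2 4239/5000
6 3 4057/5000
7 7/2 801/1000
8 4 3813/5000
s(0.5y) = (1/(191/200) − 1)/(1/2) = 18/191 ≈ 9.4241%

step 1 [0.5y] bond c/2=11/800: DF=(154901/160000 − 11/800·(0))/(1+11/800) = 191/200 ≈ 0.955000
step 2 [1y] swap r/2=779/18771: DF=(1 − 779/18771·(0.955000))/(1+779/18771) = 9221/10000 ≈ 0.922100
step 3 [1.5y] swap r/2=1103/27668: DF=(1 − 1103/27668·(0.955000+0.922100))/(1+1103/27668) = 8897/10000 ≈ 0.889700
step 4 [2y] zero: DF = P = 8567/10000 ≈ 0.856700
step 5 [2.5y] zero: DF = P = 4239/5000 ≈ 0.847800
step 6 [3y] bond c/2=7/200: DF=(1992589/2000000 − 7/200·(0.955000+0.922100+0.889700+0.856700+0.847800))/(1+7/200) = 4057/5000 ≈ 0.811400
step 7 [3.5y] bond c/2=1/200: DF=(1662837/2000000 − 1/200·(0.955000+0.922100+0.889700+0.856700+0.847800+0.811400))/(1+1/200) = 801/1000 ≈ 0.801000
step 8 [4y] zero: DF = P = 3813/5000 ≈ 0.762600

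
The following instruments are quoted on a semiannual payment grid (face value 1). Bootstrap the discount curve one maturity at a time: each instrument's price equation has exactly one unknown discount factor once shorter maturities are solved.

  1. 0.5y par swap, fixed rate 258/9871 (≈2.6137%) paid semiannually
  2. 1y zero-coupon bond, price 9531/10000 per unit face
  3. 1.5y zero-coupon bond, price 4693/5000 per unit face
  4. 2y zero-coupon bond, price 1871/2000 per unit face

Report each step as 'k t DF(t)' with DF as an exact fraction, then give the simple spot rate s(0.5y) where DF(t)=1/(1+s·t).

step 1 [0.5y] swap r/2=129/9871: DF=(1 − 129/9871·(0))/(1+129/9871) = 9871/10000 ≈ 0.987100
step 2 [1y] zero: DF = P = 9531/10000 ≈ 0.953100
step 3 [1.5y] zero: DF = P = 4693/5000 ≈ 0.938600
step 4 [2y] zero: DF = P = 1871/2000 ≈ 0.935500

1 1/2 9871/10000
2 1 9531/10000
3 3/2 4693/5000
4 2 1871/2000
s(0.5y) = (1/(9871/10000) − 1)/(1/2) = 258/9871 ≈ 2.6137%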